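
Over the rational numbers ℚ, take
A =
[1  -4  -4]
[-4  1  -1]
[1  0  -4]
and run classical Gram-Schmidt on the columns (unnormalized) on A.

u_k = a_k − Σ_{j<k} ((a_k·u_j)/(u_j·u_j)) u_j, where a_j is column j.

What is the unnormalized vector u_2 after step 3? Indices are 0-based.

u_2 = (-34/121, -136/121, -510/121)

Step 1: u_0 = a_0 = (1, -4, 1).
Step 2: u_1 = a_1 − (-4/9)·u_0 = (-32/9, -7/9, 4/9).
Step 3: u_2 = a_2 − (-2/9)·u_0 − (119/121)·u_1 = (-34/121, -136/121, -510/121).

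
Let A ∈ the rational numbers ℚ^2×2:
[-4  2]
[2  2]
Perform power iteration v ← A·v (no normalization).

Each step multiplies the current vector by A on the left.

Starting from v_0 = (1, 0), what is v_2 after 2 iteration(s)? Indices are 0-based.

v_2 = (20, -4)

v_0 = (1, 0).
v_1 = A·v_0 = (-4, 2).
v_2 = A·v_1 = (20, -4).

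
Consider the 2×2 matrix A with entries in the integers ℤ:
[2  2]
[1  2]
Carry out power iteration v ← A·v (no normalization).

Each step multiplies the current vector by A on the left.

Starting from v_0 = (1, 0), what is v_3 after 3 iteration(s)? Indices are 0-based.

v_3 = (20, 14)

v_0 = (1, 0).
v_1 = A·v_0 = (2, 1).
v_2 = A·v_1 = (6, 4).
v_3 = A·v_2 = (20, 14).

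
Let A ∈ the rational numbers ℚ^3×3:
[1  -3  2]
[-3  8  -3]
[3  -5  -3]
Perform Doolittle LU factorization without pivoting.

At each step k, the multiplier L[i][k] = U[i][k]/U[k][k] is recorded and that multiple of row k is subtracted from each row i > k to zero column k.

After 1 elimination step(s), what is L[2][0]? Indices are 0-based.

Step 1: pivot at (0,0) is 1.
  row1 ← row1 − (-3)·row0  ⇒  L[1][0]=-3, U row1=(0, -1, 3)
  row2 ← row2 − (3)·row0  ⇒  L[2][0]=3, U row2=(0, 4, -9)

L[2][0] = 3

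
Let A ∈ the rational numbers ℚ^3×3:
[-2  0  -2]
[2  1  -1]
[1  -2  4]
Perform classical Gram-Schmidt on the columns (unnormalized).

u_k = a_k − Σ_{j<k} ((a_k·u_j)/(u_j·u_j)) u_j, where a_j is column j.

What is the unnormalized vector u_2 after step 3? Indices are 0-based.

u_2 = (-2/3, -8/15, -4/15)

Step 1: u_0 = a_0 = (-2, 2, 1).
Step 2: u_1 = a_1 − (0)·u_0 = (0, 1, -2).
Step 3: u_2 = a_2 − (2/3)·u_0 − (-9/5)·u_1 = (-2/3, -8/15, -4/15).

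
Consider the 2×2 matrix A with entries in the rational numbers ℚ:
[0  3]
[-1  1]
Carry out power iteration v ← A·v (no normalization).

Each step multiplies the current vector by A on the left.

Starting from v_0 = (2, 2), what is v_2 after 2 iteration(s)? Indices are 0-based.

v_0 = (2, 2).
v_1 = A·v_0 = (6, 0).
v_2 = A·v_1 = (0, -6).

v_2 = (0, -6)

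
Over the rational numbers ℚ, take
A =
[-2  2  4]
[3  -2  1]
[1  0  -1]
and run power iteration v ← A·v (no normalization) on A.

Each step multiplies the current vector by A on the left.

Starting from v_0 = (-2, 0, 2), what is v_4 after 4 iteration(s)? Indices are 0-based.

v_4 = (-1152, 1072, 304)

v_0 = (-2, 0, 2).
v_1 = A·v_0 = (12, -4, -4).
v_2 = A·v_1 = (-48, 40, 16).
v_3 = A·v_2 = (240, -208, -64).
v_4 = A·v_3 = (-1152, 1072, 304).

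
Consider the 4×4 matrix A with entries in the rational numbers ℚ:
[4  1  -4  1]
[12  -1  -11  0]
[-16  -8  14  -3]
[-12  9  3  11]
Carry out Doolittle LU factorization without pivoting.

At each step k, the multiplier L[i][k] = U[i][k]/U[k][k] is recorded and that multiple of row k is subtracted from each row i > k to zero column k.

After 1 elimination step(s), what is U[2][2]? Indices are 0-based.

Step 1: pivot at (0,0) is 4.
  row1 ← row1 − (3)·row0  ⇒  L[1][0]=3, U row1=(0, -4, 1, -3)
  row2 ← row2 − (-4)·row0  ⇒  L[2][0]=-4, U row2=(0, -4, -2, 1)
  row3 ← row3 − (-3)·row0  ⇒  L[3][0]=-3, U row3=(0, 12, -9, 14)

U[2][2] = -2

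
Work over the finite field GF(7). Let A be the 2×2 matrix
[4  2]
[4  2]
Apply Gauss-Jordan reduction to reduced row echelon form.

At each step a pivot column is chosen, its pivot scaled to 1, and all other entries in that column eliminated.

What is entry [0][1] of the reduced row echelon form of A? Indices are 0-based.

M[0][1] = 4

pivot(0,0)=4: scale R0 → (1, 4)
  clear (1,0): R1 −= (4)R0 → (0, 0)
col 1: no nonzero at/below row 1; advance.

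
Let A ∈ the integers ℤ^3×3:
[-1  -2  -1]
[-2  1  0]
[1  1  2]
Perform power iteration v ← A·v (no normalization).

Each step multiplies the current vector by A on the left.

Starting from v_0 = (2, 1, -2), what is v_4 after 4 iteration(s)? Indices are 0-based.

v_0 = (2, 1, -2).
v_1 = A·v_0 = (-2, -3, -1).
v_2 = A·v_1 = (9, 1, -7).
v_3 = A·v_2 = (-4, -17, -4).
v_4 = A·v_3 = (42, -9, -29).

v_4 = (42, -9, -29)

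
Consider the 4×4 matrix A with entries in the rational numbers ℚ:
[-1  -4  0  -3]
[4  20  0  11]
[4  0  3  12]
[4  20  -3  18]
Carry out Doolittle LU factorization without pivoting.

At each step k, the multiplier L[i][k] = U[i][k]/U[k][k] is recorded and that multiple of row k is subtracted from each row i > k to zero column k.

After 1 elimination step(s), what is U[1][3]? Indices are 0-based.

U[1][3] = -1

[col 0] pivot -1
  R1 -= -4*R0 → (0, 4, 0, -1)  (L[1][0] := -4)
  R2 -= -4*R0 → (0, -16, 3, 0)  (L[2][0] := -4)
  R3 -= -4*R0 → (0, 4, -3, 6)  (L[3][0] := -4)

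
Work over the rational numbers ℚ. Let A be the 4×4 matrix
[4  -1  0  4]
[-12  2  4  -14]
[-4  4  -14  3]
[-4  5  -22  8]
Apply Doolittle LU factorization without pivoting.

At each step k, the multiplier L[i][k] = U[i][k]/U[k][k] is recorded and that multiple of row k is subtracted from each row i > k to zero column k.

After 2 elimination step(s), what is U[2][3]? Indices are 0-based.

[col 0] pivot 4
  R1 -= -3*R0 → (0, -1, 4, -2)  (L[1][0] := -3)
  R2 -= -1*R0 → (0, 3, -14, 7)  (L[2][0] := -1)
  R3 -= -1*R0 → (0, 4, -22, 12)  (L[3][0] := -1)
[col 1] pivot -1
  R2 -= -3*R1 → (0, 0, -2, 1)  (L[2][1] := -3)
  R3 -= -4*R1 → (0, 0, -6, 4)  (L[3][1] := -4)

U[2][3] = 1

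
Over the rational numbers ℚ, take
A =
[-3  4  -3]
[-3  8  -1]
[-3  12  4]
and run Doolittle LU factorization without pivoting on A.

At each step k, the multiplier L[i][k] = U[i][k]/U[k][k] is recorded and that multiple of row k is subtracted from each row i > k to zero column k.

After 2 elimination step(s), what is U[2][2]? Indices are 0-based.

Step 1: pivot at (0,0) is -3.
  row1 ← row1 − (1)·row0  ⇒  L[1][0]=1, U row1=(0, 4, 2)
  row2 ← row2 − (1)·row0  ⇒  L[2][0]=1, U row2=(0, 8, 7)
Step 2: pivot at (1,1) is 4.
  row2 ← row2 − (2)·row1  ⇒  L[2][1]=2, U row2=(0, 0, 3)

U[2][2] = 3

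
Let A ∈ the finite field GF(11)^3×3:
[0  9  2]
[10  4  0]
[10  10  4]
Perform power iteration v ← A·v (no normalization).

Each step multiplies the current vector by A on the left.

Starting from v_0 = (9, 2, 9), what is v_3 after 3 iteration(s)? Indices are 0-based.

v_3 = (1, 8, 6)

v_0 = (9, 2, 9).
v_1 = A·v_0 = (3, 10, 3).
v_2 = A·v_1 = (8, 4, 10).
v_3 = A·v_2 = (1, 8, 6).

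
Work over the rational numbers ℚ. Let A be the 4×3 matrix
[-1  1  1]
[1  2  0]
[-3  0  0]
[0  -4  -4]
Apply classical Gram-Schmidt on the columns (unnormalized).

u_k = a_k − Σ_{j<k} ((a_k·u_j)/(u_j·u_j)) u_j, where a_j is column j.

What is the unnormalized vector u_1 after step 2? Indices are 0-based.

u_1 = (12/11, 21/11, 3/11, -4)

Step 1: u_0 = a_0 = (-1, 1, -3, 0).
Step 2: u_1 = a_1 − (1/11)·u_0 = (12/11, 21/11, 3/11, -4).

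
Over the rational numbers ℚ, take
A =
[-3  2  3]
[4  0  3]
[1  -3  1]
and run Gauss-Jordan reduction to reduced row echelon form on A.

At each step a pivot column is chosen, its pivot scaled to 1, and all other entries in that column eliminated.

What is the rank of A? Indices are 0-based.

rank = 3

[1] R0 /= -3  ⇒  (1, -2/3, -1)
     R1 -= 4·R0  ⇒  (0, 8/3, 7)
     R2 -= 1·R0  ⇒  (0, -7/3, 2)
[2] R1 /= 8/3  ⇒  (0, 1, 21/8)
     R0 -= -2/3·R1  ⇒  (1, 0, 3/4)
     R2 -= -7/3·R1  ⇒  (0, 0, 65/8)
[3] R2 /= 65/8  ⇒  (0, 0, 1)
     R0 -= 3/4·R2  ⇒  (1, 0, 0)
     R1 -= 21/8·R2  ⇒  (0, 1, 0)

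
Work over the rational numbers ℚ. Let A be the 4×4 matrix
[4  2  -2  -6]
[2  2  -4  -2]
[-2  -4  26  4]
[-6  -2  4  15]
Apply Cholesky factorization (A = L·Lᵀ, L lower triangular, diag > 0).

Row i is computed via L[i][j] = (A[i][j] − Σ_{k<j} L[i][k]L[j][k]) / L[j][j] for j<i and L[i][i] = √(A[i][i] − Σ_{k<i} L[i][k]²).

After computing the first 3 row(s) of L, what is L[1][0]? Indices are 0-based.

Step 1: L[0][0] = √(4) = 2.
  L[1][0] = (2) / L[0][0] = 1.
Step 2: L[1][1] = √(1) = 1.
  L[2][0] = (-2) / L[0][0] = -1.
  L[2][1] = (-3) / L[1][1] = -3.
Step 3: L[2][2] = √(16) = 4.

L[1][0] = 1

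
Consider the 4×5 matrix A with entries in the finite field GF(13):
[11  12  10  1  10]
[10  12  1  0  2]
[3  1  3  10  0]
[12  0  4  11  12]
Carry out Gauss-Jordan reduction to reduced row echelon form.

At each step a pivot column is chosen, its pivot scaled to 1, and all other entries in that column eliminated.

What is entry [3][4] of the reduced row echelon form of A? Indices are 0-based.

M[3][4] = 6

[1] R0 /= 11  ⇒  (1, 7, 8, 6, 8)
     R1 -= 10·R0  ⇒  (0, 7, 12, 5, 0)
     R2 -= 3·R0  ⇒  (0, 6, 5, 5, 2)
     R3 -= 12·R0  ⇒  (0, 7, 12, 4, 7)
[2] R1 /= 7  ⇒  (0, 1, 11, 10, 0)
     R0 -= 7·R1  ⇒  (1, 0, 9, 1, 8)
     R2 -= 6·R1  ⇒  (0, 0, 4, 10, 2)
     R3 -= 7·R1  ⇒  (0, 0, 0, 12, 7)
[3] R2 /= 4  ⇒  (0, 0, 1, 9, 7)
     R0 -= 9·R2  ⇒  (1, 0, 0, 11, 10)
     R1 -= 11·R2  ⇒  (0, 1, 0, 2, 1)
[4] R3 /= 12  ⇒  (0, 0, 0, 1, 6)
     R0 -= 11·R3  ⇒  (1, 0, 0, 0, 9)
     R1 -= 2·R3  ⇒  (0, 1, 0, 0, 2)
     R2 -= 9·R3  ⇒  (0, 0, 1, 0, 5)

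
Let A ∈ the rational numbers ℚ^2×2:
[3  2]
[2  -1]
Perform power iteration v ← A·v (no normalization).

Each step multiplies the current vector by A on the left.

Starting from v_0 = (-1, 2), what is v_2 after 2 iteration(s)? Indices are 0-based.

v_0 = (-1, 2).
v_1 = A·v_0 = (1, -4).
v_2 = A·v_1 = (-5, 6).

v_2 = (-5, 6)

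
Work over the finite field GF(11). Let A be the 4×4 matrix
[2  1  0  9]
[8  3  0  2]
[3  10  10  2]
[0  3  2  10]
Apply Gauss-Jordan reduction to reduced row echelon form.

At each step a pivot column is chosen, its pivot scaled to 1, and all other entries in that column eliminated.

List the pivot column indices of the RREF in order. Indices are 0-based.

pivot columns: 0, 1, 2

[1] R0 /= 2  ⇒  (1, 6, 0, 10)
     R1 -= 8·R0  ⇒  (0, 10, 0, 10)
     R2 -= 3·R0  ⇒  (0, 3, 10, 5)
[2] R1 /= 10  ⇒  (0, 1, 0, 1)
     R0 -= 6·R1  ⇒  (1, 0, 0, 4)
     R2 -= 3·R1  ⇒  (0, 0, 10, 2)
     R3 -= 3·R1  ⇒  (0, 0, 2, 7)
[3] R2 /= 10  ⇒  (0, 0, 1, 9)
     R3 -= 2·R2  ⇒  (0, 0, 0, 0)
column 3 empty below row 3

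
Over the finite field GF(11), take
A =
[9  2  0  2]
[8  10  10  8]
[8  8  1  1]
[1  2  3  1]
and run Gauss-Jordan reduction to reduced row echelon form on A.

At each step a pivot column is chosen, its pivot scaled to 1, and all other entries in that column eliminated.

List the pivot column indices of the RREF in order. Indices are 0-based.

pivot(0,0)=9: scale R0 → (1, 10, 0, 10)
  clear (1,0): R1 −= (8)R0 → (0, 7, 10, 5)
  clear (2,0): R2 −= (8)R0 → (0, 5, 1, 9)
  clear (3,0): R3 −= (1)R0 → (0, 3, 3, 2)
pivot(1,1)=7: scale R1 → (0, 1, 3, 7)
  clear (0,1): R0 −= (10)R1 → (1, 0, 3, 6)
  clear (2,1): R2 −= (5)R1 → (0, 0, 8, 7)
  clear (3,1): R3 −= (3)R1 → (0, 0, 5, 3)
pivot(2,2)=8: scale R2 → (0, 0, 1, 5)
  clear (0,2): R0 −= (3)R2 → (1, 0, 0, 2)
  clear (1,2): R1 −= (3)R2 → (0, 1, 0, 3)
  clear (3,2): R3 −= (5)R2 → (0, 0, 0, 0)
col 3: no nonzero at/below row 3; advance.

pivot columns: 0, 1, 2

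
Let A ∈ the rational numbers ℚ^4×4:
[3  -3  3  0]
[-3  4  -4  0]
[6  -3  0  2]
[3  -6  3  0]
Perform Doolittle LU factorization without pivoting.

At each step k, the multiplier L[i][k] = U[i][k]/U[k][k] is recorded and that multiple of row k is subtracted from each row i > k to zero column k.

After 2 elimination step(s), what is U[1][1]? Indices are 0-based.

U[1][1] = 1

[col 0] pivot 3
  R1 -= -1*R0 → (0, 1, -1, 0)  (L[1][0] := -1)
  R2 -= 2*R0 → (0, 3, -6, 2)  (L[2][0] := 2)
  R3 -= 1*R0 → (0, -3, 0, 0)  (L[3][0] := 1)
[col 1] pivot 1
  R2 -= 3*R1 → (0, 0, -3, 2)  (L[2][1] := 3)
  R3 -= -3*R1 → (0, 0, -3, 0)  (L[3][1] := -3)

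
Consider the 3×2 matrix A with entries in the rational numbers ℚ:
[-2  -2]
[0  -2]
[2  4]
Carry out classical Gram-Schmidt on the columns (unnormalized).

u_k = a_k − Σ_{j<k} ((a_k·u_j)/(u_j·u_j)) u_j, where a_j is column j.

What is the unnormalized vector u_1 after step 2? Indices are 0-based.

u_1 = (1, -2, 1)

Step 1: u_0 = a_0 = (-2, 0, 2).
Step 2: u_1 = a_1 − (3/2)·u_0 = (1, -2, 1).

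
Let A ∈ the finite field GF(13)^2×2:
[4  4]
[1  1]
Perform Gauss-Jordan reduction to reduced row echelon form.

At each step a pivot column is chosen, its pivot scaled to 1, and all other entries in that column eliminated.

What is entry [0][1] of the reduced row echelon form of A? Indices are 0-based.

step 1: normalize row 0 (÷4) = (1, 1)
  row 1: subtract 1×row0 = (0, 0)
skip col 1 (zero from row 1)

M[0][1] = 1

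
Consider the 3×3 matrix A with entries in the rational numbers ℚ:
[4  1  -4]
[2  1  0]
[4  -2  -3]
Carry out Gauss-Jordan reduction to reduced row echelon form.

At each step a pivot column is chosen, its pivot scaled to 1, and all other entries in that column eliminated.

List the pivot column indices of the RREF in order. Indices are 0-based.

pivot columns: 0, 1, 2

step 1: normalize row 0 (÷4) = (1, 1/4, -1)
  row 1: subtract 2×row0 = (0, 1/2, 2)
  row 2: subtract 4×row0 = (0, -3, 1)
step 2: normalize row 1 (÷1/2) = (0, 1, 4)
  row 0: subtract 1/4×row1 = (1, 0, -2)
  row 2: subtract -3×row1 = (0, 0, 13)
step 3: normalize row 2 (÷13) = (0, 0, 1)
  row 0: subtract -2×row2 = (1, 0, 0)
  row 1: subtract 4×row2 = (0, 1, 0)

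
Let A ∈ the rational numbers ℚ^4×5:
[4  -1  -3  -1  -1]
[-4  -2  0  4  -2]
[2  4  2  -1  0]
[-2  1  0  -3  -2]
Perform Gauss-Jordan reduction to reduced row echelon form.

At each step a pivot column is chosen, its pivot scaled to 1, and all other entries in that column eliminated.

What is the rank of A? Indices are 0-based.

pivot(0,0)=4: scale R0 → (1, -1/4, -3/4, -1/4, -1/4)
  clear (1,0): R1 −= (-4)R0 → (0, -3, -3, 3, -3)
  clear (2,0): R2 −= (2)R0 → (0, 9/2, 7/2, -1/2, 1/2)
  clear (3,0): R3 −= (-2)R0 → (0, 1/2, -3/2, -7/2, -5/2)
pivot(1,1)=-3: scale R1 → (0, 1, 1, -1, 1)
  clear (0,1): R0 −= (-1/4)R1 → (1, 0, -1/2, -1/2, 0)
  clear (2,1): R2 −= (9/2)R1 → (0, 0, -1, 4, -4)
  clear (3,1): R3 −= (1/2)R1 → (0, 0, -2, -3, -3)
pivot(2,2)=-1: scale R2 → (0, 0, 1, -4, 4)
  clear (0,2): R0 −= (-1/2)R2 → (1, 0, 0, -5/2, 2)
  clear (1,2): R1 −= (1)R2 → (0, 1, 0, 3, -3)
  clear (3,2): R3 −= (-2)R2 → (0, 0, 0, -11, 5)
pivot(3,3)=-11: scale R3 → (0, 0, 0, 1, -5/11)
  clear (0,3): R0 −= (-5/2)R3 → (1, 0, 0, 0, 19/22)
  clear (1,3): R1 −= (3)R3 → (0, 1, 0, 0, -18/11)
  clear (2,3): R2 −= (-4)R3 → (0, 0, 1, 0, 24/11)

rank = 4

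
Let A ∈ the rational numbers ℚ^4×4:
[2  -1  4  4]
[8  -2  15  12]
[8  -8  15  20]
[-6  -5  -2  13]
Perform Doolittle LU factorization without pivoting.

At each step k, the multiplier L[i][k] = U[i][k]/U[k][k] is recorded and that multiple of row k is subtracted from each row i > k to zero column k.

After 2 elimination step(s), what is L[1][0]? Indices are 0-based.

k=0: U[0][0]=2
  eliminate (1,0): mult=4, new row 1: (0, 2, -1, -4); set L[1][0]=4
  eliminate (2,0): mult=4, new row 2: (0, -4, -1, 4); set L[2][0]=4
  eliminate (3,0): mult=-3, new row 3: (0, -8, 10, 25); set L[3][0]=-3
k=1: U[1][1]=2
  eliminate (2,1): mult=-2, new row 2: (0, 0, -3, -4); set L[2][1]=-2
  eliminate (3,1): mult=-4, new row 3: (0, 0, 6, 9); set L[3][1]=-4

L[1][0] = 4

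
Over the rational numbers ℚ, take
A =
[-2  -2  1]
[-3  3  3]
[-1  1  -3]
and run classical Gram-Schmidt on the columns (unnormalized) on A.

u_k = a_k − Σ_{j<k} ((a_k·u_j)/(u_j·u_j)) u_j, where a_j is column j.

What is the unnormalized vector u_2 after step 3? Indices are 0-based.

u_2 = (0, 6/5, -18/5)

Step 1: u_0 = a_0 = (-2, -3, -1).
Step 2: u_1 = a_1 − (-3/7)·u_0 = (-20/7, 12/7, 4/7).
Step 3: u_2 = a_2 − (-4/7)·u_0 − (1/20)·u_1 = (0, 6/5, -18/5).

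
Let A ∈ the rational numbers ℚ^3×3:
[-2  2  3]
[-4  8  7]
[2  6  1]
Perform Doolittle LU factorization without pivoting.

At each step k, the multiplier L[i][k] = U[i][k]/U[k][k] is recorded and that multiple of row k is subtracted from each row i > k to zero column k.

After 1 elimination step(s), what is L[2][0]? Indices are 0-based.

L[2][0] = -1

k=0: U[0][0]=-2
  eliminate (1,0): mult=2, new row 1: (0, 4, 1); set L[1][0]=2
  eliminate (2,0): mult=-1, new row 2: (0, 8, 4); set L[2][0]=-1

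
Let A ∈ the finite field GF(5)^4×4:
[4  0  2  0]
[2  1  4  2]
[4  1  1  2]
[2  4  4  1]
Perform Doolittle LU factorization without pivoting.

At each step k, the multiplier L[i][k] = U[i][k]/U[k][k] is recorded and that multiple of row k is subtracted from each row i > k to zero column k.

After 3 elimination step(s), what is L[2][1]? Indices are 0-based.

L[2][1] = 1

[col 0] pivot 4
  R1 -= 3*R0 → (0, 1, 3, 2)  (L[1][0] := 3)
  R2 -= 1*R0 → (0, 1, 4, 2)  (L[2][0] := 1)
  R3 -= 3*R0 → (0, 4, 3, 1)  (L[3][0] := 3)
[col 1] pivot 1
  R2 -= 1*R1 → (0, 0, 1, 0)  (L[2][1] := 1)
  R3 -= 4*R1 → (0, 0, 1, 3)  (L[3][1] := 4)
[col 2] pivot 1
  R3 -= 1*R2 → (0, 0, 0, 3)  (L[3][2] := 1)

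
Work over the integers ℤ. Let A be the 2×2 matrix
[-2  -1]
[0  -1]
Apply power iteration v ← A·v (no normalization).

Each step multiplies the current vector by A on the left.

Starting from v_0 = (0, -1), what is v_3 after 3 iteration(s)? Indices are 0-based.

v_3 = (7, 1)

v_0 = (0, -1).
v_1 = A·v_0 = (1, 1).
v_2 = A·v_1 = (-3, -1).
v_3 = A·v_2 = (7, 1).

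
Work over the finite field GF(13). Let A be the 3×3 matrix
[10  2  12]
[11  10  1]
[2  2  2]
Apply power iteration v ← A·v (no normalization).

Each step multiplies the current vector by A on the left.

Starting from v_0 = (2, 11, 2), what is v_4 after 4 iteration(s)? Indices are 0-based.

v_0 = (2, 11, 2).
v_1 = A·v_0 = (1, 4, 4).
v_2 = A·v_1 = (1, 3, 5).
v_3 = A·v_2 = (11, 7, 5).
v_4 = A·v_3 = (2, 1, 7).

v_4 = (2, 1, 7)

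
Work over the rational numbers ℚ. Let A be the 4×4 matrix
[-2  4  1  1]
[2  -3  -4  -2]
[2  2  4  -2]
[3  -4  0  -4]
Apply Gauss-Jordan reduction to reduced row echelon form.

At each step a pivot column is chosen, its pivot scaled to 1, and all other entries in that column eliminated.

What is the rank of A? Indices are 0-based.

rank = 4

pivot(0,0)=-2: scale R0 → (1, -2, -1/2, -1/2)
  clear (1,0): R1 −= (2)R0 → (0, 1, -3, -1)
  clear (2,0): R2 −= (2)R0 → (0, 6, 5, -1)
  clear (3,0): R3 −= (3)R0 → (0, 2, 3/2, -5/2)
pivot(1,1)=1: scale R1 → (0, 1, -3, -1)
  clear (0,1): R0 −= (-2)R1 → (1, 0, -13/2, -5/2)
  clear (2,1): R2 −= (6)R1 → (0, 0, 23, 5)
  clear (3,1): R3 −= (2)R1 → (0, 0, 15/2, -1/2)
pivot(2,2)=23: scale R2 → (0, 0, 1, 5/23)
  clear (0,2): R0 −= (-13/2)R2 → (1, 0, 0, -25/23)
  clear (1,2): R1 −= (-3)R2 → (0, 1, 0, -8/23)
  clear (3,2): R3 −= (15/2)R2 → (0, 0, 0, -49/23)
pivot(3,3)=-49/23: scale R3 → (0, 0, 0, 1)
  clear (0,3): R0 −= (-25/23)R3 → (1, 0, 0, 0)
  clear (1,3): R1 −= (-8/23)R3 → (0, 1, 0, 0)
  clear (2,3): R2 −= (5/23)R3 → (0, 0, 1, 0)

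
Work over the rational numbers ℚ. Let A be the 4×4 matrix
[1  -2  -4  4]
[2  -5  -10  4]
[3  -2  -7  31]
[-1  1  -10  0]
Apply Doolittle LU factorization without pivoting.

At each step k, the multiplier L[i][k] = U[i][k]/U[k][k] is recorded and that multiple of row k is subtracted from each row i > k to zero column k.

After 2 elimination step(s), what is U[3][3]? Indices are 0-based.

U[3][3] = 8

[col 0] pivot 1
  R1 -= 2*R0 → (0, -1, -2, -4)  (L[1][0] := 2)
  R2 -= 3*R0 → (0, 4, 5, 19)  (L[2][0] := 3)
  R3 -= -1*R0 → (0, -1, -14, 4)  (L[3][0] := -1)
[col 1] pivot -1
  R2 -= -4*R1 → (0, 0, -3, 3)  (L[2][1] := -4)
  R3 -= 1*R1 → (0, 0, -12, 8)  (L[3][1] := 1)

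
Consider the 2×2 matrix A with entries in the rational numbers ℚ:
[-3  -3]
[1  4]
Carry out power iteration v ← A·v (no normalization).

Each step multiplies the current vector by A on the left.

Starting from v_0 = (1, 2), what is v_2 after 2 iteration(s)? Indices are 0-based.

v_0 = (1, 2).
v_1 = A·v_0 = (-9, 9).
v_2 = A·v_1 = (0, 27).

v_2 = (0, 27)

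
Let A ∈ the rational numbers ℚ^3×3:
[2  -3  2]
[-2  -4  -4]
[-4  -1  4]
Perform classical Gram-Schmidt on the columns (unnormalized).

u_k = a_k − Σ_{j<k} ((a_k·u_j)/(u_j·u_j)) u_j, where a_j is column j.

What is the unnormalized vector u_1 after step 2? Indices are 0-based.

Step 1: u_0 = a_0 = (2, -2, -4).
Step 2: u_1 = a_1 − (1/4)·u_0 = (-7/2, -7/2, 0).

u_1 = (-7/2, -7/2, 0)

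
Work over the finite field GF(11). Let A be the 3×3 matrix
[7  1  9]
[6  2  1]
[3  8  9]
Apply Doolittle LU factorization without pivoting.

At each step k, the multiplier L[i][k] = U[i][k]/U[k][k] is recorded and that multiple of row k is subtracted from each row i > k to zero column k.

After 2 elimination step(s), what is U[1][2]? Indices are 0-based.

U[1][2] = 9

Step 1: pivot at (0,0) is 7.
  row1 ← row1 − (4)·row0  ⇒  L[1][0]=4, U row1=(0, 9, 9)
  row2 ← row2 − (2)·row0  ⇒  L[2][0]=2, U row2=(0, 6, 2)
Step 2: pivot at (1,1) is 9.
  row2 ← row2 − (8)·row1  ⇒  L[2][1]=8, U row2=(0, 0, 7)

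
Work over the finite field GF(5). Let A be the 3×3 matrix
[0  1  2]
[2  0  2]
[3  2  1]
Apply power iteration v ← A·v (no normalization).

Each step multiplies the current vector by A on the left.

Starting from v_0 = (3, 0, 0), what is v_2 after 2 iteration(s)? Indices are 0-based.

v_0 = (3, 0, 0).
v_1 = A·v_0 = (0, 1, 4).
v_2 = A·v_1 = (4, 3, 1).

v_2 = (4, 3, 1)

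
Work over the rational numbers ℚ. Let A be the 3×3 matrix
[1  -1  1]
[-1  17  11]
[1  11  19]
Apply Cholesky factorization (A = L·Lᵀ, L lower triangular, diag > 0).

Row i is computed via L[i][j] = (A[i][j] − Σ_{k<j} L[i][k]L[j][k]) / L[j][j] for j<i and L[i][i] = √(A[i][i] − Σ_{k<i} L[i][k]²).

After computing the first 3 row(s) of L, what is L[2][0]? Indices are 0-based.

L[2][0] = 1

Step 1: L[0][0] = √(1) = 1.
  L[1][0] = (-1) / L[0][0] = -1.
Step 2: L[1][1] = √(16) = 4.
  L[2][0] = (1) / L[0][0] = 1.
  L[2][1] = (12) / L[1][1] = 3.
Step 3: L[2][2] = √(9) = 3.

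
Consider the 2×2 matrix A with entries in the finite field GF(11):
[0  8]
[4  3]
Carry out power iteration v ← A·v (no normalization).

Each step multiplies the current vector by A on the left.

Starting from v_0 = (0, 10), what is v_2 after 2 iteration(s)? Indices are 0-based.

v_2 = (9, 3)

v_0 = (0, 10).
v_1 = A·v_0 = (3, 8).
v_2 = A·v_1 = (9, 3).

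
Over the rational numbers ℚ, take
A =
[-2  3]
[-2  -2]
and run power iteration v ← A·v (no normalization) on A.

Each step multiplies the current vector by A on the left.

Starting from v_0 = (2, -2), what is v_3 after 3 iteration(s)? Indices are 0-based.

v_0 = (2, -2).
v_1 = A·v_0 = (-10, 0).
v_2 = A·v_1 = (20, 20).
v_3 = A·v_2 = (20, -80).

v_3 = (20, -80)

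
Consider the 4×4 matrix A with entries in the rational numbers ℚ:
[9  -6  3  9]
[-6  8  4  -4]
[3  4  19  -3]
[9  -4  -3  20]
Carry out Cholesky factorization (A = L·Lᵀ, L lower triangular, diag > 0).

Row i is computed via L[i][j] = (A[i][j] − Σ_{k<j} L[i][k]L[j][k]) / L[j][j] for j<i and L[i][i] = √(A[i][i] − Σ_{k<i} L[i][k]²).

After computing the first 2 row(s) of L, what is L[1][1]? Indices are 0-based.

Step 1: L[0][0] = √(9) = 3.
  L[1][0] = (-6) / L[0][0] = -2.
Step 2: L[1][1] = √(4) = 2.

L[1][1] = 2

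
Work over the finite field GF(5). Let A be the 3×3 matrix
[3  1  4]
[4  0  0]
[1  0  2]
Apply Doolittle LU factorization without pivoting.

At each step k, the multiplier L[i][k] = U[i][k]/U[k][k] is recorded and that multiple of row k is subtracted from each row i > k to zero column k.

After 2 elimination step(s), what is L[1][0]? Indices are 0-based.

k=0: U[0][0]=3
  eliminate (1,0): mult=3, new row 1: (0, 2, 3); set L[1][0]=3
  eliminate (2,0): mult=2, new row 2: (0, 3, 4); set L[2][0]=2
k=1: U[1][1]=2
  eliminate (2,1): mult=4, new row 2: (0, 0, 2); set L[2][1]=4

L[1][0] = 3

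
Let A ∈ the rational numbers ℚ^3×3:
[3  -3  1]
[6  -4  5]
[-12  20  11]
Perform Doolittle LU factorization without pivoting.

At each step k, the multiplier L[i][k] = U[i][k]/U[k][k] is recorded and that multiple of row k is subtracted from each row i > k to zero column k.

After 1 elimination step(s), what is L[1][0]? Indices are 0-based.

k=0: U[0][0]=3
  eliminate (1,0): mult=2, new row 1: (0, 2, 3); set L[1][0]=2
  eliminate (2,0): mult=-4, new row 2: (0, 8, 15); set L[2][0]=-4

L[1][0] = 2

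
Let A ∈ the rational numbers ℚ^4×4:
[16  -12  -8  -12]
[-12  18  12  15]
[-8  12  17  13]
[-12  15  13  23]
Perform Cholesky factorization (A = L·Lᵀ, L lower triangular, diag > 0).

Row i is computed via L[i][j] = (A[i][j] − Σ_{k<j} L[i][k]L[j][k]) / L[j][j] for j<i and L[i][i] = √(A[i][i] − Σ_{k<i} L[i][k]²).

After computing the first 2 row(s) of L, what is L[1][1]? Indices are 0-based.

L[1][1] = 3

Step 1: L[0][0] = √(16) = 4.
  L[1][0] = (-12) / L[0][0] = -3.
Step 2: L[1][1] = √(9) = 3.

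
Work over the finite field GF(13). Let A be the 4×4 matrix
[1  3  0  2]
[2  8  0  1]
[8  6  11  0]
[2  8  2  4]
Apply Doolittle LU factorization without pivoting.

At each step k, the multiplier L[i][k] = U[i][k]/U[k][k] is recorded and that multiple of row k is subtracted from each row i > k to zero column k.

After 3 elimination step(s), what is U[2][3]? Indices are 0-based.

U[2][3] = 9

k=0: U[0][0]=1
  eliminate (1,0): mult=2, new row 1: (0, 2, 0, 10); set L[1][0]=2
  eliminate (2,0): mult=8, new row 2: (0, 8, 11, 10); set L[2][0]=8
  eliminate (3,0): mult=2, new row 3: (0, 2, 2, 0); set L[3][0]=2
k=1: U[1][1]=2
  eliminate (2,1): mult=4, new row 2: (0, 0, 11, 9); set L[2][1]=4
  eliminate (3,1): mult=1, new row 3: (0, 0, 2, 3); set L[3][1]=1
k=2: U[2][2]=11
  eliminate (3,2): mult=12, new row 3: (0, 0, 0, 12); set L[3][2]=12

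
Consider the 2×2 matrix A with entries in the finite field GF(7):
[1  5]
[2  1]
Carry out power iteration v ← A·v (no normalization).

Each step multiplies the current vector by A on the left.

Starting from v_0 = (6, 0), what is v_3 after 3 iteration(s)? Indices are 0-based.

v_3 = (4, 2)

v_0 = (6, 0).
v_1 = A·v_0 = (6, 5).
v_2 = A·v_1 = (3, 3).
v_3 = A·v_2 = (4, 2).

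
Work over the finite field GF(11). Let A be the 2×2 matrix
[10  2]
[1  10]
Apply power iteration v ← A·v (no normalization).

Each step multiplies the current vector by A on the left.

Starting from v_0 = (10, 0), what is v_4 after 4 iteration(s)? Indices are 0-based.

v_4 = (5, 1)

v_0 = (10, 0).
v_1 = A·v_0 = (1, 10).
v_2 = A·v_1 = (8, 2).
v_3 = A·v_2 = (7, 6).
v_4 = A·v_3 = (5, 1).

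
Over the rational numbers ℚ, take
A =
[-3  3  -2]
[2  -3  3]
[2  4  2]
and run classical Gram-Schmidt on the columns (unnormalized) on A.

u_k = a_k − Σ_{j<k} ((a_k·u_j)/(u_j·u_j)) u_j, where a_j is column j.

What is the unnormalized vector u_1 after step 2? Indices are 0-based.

Step 1: u_0 = a_0 = (-3, 2, 2).
Step 2: u_1 = a_1 − (-7/17)·u_0 = (30/17, -37/17, 82/17).

u_1 = (30/17, -37/17, 82/17)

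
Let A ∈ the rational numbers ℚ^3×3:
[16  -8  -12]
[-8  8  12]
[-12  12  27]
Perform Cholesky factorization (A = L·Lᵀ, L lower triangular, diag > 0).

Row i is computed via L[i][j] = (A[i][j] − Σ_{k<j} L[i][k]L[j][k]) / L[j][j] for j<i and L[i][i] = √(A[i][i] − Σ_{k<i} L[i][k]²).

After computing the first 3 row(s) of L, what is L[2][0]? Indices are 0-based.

Step 1: L[0][0] = √(16) = 4.
  L[1][0] = (-8) / L[0][0] = -2.
Step 2: L[1][1] = √(4) = 2.
  L[2][0] = (-12) / L[0][0] = -3.
  L[2][1] = (6) / L[1][1] = 3.
Step 3: L[2][2] = √(9) = 3.

L[2][0] = -3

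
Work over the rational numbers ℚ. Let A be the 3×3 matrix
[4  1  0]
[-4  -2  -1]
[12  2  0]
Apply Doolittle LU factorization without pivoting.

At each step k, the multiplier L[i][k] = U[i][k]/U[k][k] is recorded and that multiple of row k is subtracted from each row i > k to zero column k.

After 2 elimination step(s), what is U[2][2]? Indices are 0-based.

U[2][2] = 1

k=0: U[0][0]=4
  eliminate (1,0): mult=-1, new row 1: (0, -1, -1); set L[1][0]=-1
  eliminate (2,0): mult=3, new row 2: (0, -1, 0); set L[2][0]=3
k=1: U[1][1]=-1
  eliminate (2,1): mult=1, new row 2: (0, 0, 1); set L[2][1]=1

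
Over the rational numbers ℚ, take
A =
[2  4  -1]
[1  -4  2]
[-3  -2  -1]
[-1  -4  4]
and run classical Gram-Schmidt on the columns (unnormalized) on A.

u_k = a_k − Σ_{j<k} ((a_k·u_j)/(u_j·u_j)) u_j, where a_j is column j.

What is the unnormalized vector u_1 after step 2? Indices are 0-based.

u_1 = (32/15, -74/15, 4/5, -46/15)

Step 1: u_0 = a_0 = (2, 1, -3, -1).
Step 2: u_1 = a_1 − (14/15)·u_0 = (32/15, -74/15, 4/5, -46/15).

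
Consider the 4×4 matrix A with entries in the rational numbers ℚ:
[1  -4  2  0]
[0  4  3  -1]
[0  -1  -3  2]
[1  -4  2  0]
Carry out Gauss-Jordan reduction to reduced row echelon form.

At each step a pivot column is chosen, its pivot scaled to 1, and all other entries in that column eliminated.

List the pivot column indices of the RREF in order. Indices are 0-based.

pivot columns: 0, 1, 2

step 1: normalize row 0 (÷1) = (1, -4, 2, 0)
  row 3: subtract 1×row0 = (0, 0, 0, 0)
step 2: normalize row 1 (÷4) = (0, 1, 3/4, -1/4)
  row 0: subtract -4×row1 = (1, 0, 5, -1)
  row 2: subtract -1×row1 = (0, 0, -9/4, 7/4)
step 3: normalize row 2 (÷-9/4) = (0, 0, 1, -7/9)
  row 0: subtract 5×row2 = (1, 0, 0, 26/9)
  row 1: subtract 3/4×row2 = (0, 1, 0, 1/3)
skip col 3 (zero from row 3)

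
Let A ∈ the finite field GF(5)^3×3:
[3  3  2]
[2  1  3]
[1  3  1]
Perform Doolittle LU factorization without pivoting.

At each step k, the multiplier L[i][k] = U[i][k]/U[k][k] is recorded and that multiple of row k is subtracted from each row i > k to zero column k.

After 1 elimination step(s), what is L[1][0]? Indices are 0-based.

[col 0] pivot 3
  R1 -= 4*R0 → (0, 4, 0)  (L[1][0] := 4)
  R2 -= 2*R0 → (0, 2, 2)  (L[2][0] := 2)

L[1][0] = 4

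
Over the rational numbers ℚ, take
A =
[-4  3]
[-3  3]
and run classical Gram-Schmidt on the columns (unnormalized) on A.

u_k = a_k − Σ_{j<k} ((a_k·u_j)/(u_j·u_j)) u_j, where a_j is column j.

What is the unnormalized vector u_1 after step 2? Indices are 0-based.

Step 1: u_0 = a_0 = (-4, -3).
Step 2: u_1 = a_1 − (-21/25)·u_0 = (-9/25, 12/25).

u_1 = (-9/25, 12/25)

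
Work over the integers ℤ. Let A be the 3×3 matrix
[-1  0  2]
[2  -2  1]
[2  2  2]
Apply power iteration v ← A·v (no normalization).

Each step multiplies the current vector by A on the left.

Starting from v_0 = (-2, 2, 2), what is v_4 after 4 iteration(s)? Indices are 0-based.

v_4 = (138, 192, 92)

v_0 = (-2, 2, 2).
v_1 = A·v_0 = (6, -6, 4).
v_2 = A·v_1 = (2, 28, 8).
v_3 = A·v_2 = (14, -44, 76).
v_4 = A·v_3 = (138, 192, 92).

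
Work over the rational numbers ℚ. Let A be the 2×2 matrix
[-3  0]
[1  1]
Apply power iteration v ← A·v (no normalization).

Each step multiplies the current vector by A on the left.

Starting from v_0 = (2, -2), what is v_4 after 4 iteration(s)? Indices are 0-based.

v_4 = (162, -42)

v_0 = (2, -2).
v_1 = A·v_0 = (-6, 0).
v_2 = A·v_1 = (18, -6).
v_3 = A·v_2 = (-54, 12).
v_4 = A·v_3 = (162, -42).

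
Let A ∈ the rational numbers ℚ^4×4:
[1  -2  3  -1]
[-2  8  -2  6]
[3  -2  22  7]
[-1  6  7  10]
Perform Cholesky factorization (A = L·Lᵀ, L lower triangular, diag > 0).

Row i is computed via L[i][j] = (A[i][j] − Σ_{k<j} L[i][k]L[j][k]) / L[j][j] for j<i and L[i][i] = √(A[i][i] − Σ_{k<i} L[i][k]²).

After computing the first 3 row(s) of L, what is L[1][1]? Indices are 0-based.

L[1][1] = 2

Step 1: L[0][0] = √(1) = 1.
  L[1][0] = (-2) / L[0][0] = -2.
Step 2: L[1][1] = √(4) = 2.
  L[2][0] = (3) / L[0][0] = 3.
  L[2][1] = (4) / L[1][1] = 2.
Step 3: L[2][2] = √(9) = 3.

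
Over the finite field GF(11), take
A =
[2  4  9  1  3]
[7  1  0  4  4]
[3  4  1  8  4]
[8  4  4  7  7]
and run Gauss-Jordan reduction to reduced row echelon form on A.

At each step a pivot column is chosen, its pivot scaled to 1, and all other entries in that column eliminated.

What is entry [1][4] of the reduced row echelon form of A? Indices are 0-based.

M[1][4] = 7

pivot(0,0)=2: scale R0 → (1, 2, 10, 6, 7)
  clear (1,0): R1 −= (7)R0 → (0, 9, 7, 6, 10)
  clear (2,0): R2 −= (3)R0 → (0, 9, 4, 1, 5)
  clear (3,0): R3 −= (8)R0 → (0, 10, 1, 3, 6)
pivot(1,1)=9: scale R1 → (0, 1, 2, 8, 6)
  clear (0,1): R0 −= (2)R1 → (1, 0, 6, 1, 6)
  clear (2,1): R2 −= (9)R1 → (0, 0, 8, 6, 6)
  clear (3,1): R3 −= (10)R1 → (0, 0, 3, 0, 1)
pivot(2,2)=8: scale R2 → (0, 0, 1, 9, 9)
  clear (0,2): R0 −= (6)R2 → (1, 0, 0, 2, 7)
  clear (1,2): R1 −= (2)R2 → (0, 1, 0, 1, 10)
  clear (3,2): R3 −= (3)R2 → (0, 0, 0, 6, 7)
pivot(3,3)=6: scale R3 → (0, 0, 0, 1, 3)
  clear (0,3): R0 −= (2)R3 → (1, 0, 0, 0, 1)
  clear (1,3): R1 −= (1)R3 → (0, 1, 0, 0, 7)
  clear (2,3): R2 −= (9)R3 → (0, 0, 1, 0, 4)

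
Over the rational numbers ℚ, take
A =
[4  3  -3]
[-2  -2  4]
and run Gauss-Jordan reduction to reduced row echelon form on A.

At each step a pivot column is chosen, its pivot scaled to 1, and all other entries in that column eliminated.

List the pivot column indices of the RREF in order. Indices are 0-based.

pivot columns: 0, 1

[1] R0 /= 4  ⇒  (1, 3/4, -3/4)
     R1 -= -2·R0  ⇒  (0, -1/2, 5/2)
[2] R1 /= -1/2  ⇒  (0, 1, -5)
     R0 -= 3/4·R1  ⇒  (1, 0, 3)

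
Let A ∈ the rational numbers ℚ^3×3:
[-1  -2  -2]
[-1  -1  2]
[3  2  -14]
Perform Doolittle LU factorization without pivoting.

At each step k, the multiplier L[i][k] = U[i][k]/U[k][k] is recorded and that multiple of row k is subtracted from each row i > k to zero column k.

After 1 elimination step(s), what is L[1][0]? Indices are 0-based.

L[1][0] = 1

[col 0] pivot -1
  R1 -= 1*R0 → (0, 1, 4)  (L[1][0] := 1)
  R2 -= -3*R0 → (0, -4, -20)  (L[2][0] := -3)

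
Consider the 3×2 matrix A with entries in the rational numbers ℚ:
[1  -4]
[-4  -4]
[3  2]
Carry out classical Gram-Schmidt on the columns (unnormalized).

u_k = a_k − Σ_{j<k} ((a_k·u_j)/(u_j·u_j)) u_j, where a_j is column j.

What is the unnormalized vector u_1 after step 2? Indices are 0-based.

Step 1: u_0 = a_0 = (1, -4, 3).
Step 2: u_1 = a_1 − (9/13)·u_0 = (-61/13, -16/13, -1/13).

u_1 = (-61/13, -16/13, -1/13)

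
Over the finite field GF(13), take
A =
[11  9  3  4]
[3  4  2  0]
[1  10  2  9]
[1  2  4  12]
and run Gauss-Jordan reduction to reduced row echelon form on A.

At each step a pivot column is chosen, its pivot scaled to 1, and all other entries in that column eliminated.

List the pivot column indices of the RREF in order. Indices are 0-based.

[1] R0 /= 11  ⇒  (1, 2, 5, 11)
     R1 -= 3·R0  ⇒  (0, 11, 0, 6)
     R2 -= 1·R0  ⇒  (0, 8, 10, 11)
     R3 -= 1·R0  ⇒  (0, 0, 12, 1)
[2] R1 /= 11  ⇒  (0, 1, 0, 10)
     R0 -= 2·R1  ⇒  (1, 0, 5, 4)
     R2 -= 8·R1  ⇒  (0, 0, 10, 9)
[3] R2 /= 10  ⇒  (0, 0, 1, 10)
     R0 -= 5·R2  ⇒  (1, 0, 0, 6)
     R3 -= 12·R2  ⇒  (0, 0, 0, 11)
[4] R3 /= 11  ⇒  (0, 0, 0, 1)
     R0 -= 6·R3  ⇒  (1, 0, 0, 0)
     R1 -= 10·R3  ⇒  (0, 1, 0, 0)
     R2 -= 10·R3  ⇒  (0, 0, 1, 0)

pivot columns: 0, 1, 2, 3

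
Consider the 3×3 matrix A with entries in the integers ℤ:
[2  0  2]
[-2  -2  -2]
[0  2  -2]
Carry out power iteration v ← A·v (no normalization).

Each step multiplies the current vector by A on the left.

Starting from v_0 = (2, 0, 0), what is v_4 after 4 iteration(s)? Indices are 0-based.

v_0 = (2, 0, 0).
v_1 = A·v_0 = (4, -4, 0).
v_2 = A·v_1 = (8, 0, -8).
v_3 = A·v_2 = (0, 0, 16).
v_4 = A·v_3 = (32, -32, -32).

v_4 = (32, -32, -32)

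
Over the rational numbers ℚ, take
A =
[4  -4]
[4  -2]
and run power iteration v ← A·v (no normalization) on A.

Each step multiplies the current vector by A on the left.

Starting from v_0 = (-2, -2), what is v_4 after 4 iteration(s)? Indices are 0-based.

v_0 = (-2, -2).
v_1 = A·v_0 = (0, -4).
v_2 = A·v_1 = (16, 8).
v_3 = A·v_2 = (32, 48).
v_4 = A·v_3 = (-64, 32).

v_4 = (-64, 32)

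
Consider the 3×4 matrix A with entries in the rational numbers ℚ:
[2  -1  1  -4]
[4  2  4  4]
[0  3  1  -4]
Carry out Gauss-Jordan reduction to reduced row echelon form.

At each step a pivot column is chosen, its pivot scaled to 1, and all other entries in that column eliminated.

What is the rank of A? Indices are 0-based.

[1] R0 /= 2  ⇒  (1, -1/2, 1/2, -2)
     R1 -= 4·R0  ⇒  (0, 4, 2, 12)
[2] R1 /= 4  ⇒  (0, 1, 1/2, 3)
     R0 -= -1/2·R1  ⇒  (1, 0, 3/4, -1/2)
     R2 -= 3·R1  ⇒  (0, 0, -1/2, -13)
[3] R2 /= -1/2  ⇒  (0, 0, 1, 26)
     R0 -= 3/4·R2  ⇒  (1, 0, 0, -20)
     R1 -= 1/2·R2  ⇒  (0, 1, 0, -10)

rank = 3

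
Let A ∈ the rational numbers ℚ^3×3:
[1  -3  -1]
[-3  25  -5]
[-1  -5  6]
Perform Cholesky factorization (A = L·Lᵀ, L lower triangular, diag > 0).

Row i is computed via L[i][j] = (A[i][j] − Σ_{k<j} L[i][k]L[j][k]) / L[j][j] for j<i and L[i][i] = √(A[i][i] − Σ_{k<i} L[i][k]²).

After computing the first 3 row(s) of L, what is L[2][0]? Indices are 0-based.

Step 1: L[0][0] = √(1) = 1.
  L[1][0] = (-3) / L[0][0] = -3.
Step 2: L[1][1] = √(16) = 4.
  L[2][0] = (-1) / L[0][0] = -1.
  L[2][1] = (-8) / L[1][1] = -2.
Step 3: L[2][2] = √(1) = 1.

L[2][0] = -1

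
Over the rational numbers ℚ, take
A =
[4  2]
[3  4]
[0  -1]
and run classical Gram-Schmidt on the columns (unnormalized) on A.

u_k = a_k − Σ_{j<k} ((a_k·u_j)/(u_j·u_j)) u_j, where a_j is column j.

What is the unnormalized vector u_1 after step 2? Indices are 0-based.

Step 1: u_0 = a_0 = (4, 3, 0).
Step 2: u_1 = a_1 − (4/5)·u_0 = (-6/5, 8/5, -1).

u_1 = (-6/5, 8/5, -1)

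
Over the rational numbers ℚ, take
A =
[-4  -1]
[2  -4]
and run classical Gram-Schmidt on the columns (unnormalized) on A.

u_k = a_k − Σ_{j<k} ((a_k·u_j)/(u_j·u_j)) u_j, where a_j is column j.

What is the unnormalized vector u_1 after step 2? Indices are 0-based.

Step 1: u_0 = a_0 = (-4, 2).
Step 2: u_1 = a_1 − (-1/5)·u_0 = (-9/5, -18/5).

u_1 = (-9/5, -18/5)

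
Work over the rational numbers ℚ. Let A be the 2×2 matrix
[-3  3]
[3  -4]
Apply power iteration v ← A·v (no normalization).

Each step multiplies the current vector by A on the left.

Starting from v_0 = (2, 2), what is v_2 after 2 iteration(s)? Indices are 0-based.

v_0 = (2, 2).
v_1 = A·v_0 = (0, -2).
v_2 = A·v_1 = (-6, 8).

v_2 = (-6, 8)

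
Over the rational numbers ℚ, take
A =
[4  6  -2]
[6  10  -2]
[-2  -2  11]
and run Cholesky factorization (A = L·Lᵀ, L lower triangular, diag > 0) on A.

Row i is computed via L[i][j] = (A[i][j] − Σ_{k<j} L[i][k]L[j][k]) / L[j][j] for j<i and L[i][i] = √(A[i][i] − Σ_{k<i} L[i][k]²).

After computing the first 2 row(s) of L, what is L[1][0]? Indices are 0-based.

Step 1: L[0][0] = √(4) = 2.
  L[1][0] = (6) / L[0][0] = 3.
Step 2: L[1][1] = √(1) = 1.

L[1][0] = 3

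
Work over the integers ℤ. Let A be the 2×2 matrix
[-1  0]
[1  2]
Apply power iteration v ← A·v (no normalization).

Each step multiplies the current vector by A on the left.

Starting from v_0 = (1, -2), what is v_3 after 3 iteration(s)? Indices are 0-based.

v_0 = (1, -2).
v_1 = A·v_0 = (-1, -3).
v_2 = A·v_1 = (1, -7).
v_3 = A·v_2 = (-1, -13).

v_3 = (-1, -13)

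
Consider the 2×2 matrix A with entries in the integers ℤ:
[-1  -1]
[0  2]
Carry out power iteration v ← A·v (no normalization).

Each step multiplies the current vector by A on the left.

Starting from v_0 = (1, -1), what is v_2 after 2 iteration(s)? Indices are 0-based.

v_2 = (2, -4)

v_0 = (1, -1).
v_1 = A·v_0 = (0, -2).
v_2 = A·v_1 = (2, -4).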